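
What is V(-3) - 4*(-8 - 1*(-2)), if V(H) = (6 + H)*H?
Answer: 15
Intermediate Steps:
V(H) = H*(6 + H)
V(-3) - 4*(-8 - 1*(-2)) = -3*(6 - 3) - 4*(-8 - 1*(-2)) = -3*3 - 4*(-8 + 2) = -9 - 4*(-6) = -9 + 24 = 15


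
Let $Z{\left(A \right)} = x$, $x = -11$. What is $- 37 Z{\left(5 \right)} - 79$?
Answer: $328$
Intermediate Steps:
$Z{\left(A \right)} = -11$
$- 37 Z{\left(5 \right)} - 79 = \left(-37\right) \left(-11\right) - 79 = 407 - 79 = 328$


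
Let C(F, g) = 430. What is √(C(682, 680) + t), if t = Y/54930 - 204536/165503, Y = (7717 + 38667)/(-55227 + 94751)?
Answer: 2*√216237617519528249368222168995/44914479702495 ≈ 20.707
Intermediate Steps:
Y = 11596/9881 (Y = 46384/39524 = 46384*(1/39524) = 11596/9881 ≈ 1.1736)
t = -55506360646046/44914479702495 (t = (11596/9881)/54930 - 204536/165503 = (11596/9881)*(1/54930) - 204536*1/165503 = 5798/271381665 - 204536/165503 = -55506360646046/44914479702495 ≈ -1.2358)
√(C(682, 680) + t) = √(430 - 55506360646046/44914479702495) = √(19257719911426804/44914479702495) = 2*√216237617519528249368222168995/44914479702495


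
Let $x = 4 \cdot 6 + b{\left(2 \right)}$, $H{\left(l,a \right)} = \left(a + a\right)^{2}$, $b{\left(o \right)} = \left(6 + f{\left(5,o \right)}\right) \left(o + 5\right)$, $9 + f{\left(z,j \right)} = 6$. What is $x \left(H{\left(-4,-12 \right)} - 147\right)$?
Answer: $19305$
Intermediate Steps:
$f{\left(z,j \right)} = -3$ ($f{\left(z,j \right)} = -9 + 6 = -3$)
$b{\left(o \right)} = 15 + 3 o$ ($b{\left(o \right)} = \left(6 - 3\right) \left(o + 5\right) = 3 \left(5 + o\right) = 15 + 3 o$)
$H{\left(l,a \right)} = 4 a^{2}$ ($H{\left(l,a \right)} = \left(2 a\right)^{2} = 4 a^{2}$)
$x = 45$ ($x = 4 \cdot 6 + \left(15 + 3 \cdot 2\right) = 24 + \left(15 + 6\right) = 24 + 21 = 45$)
$x \left(H{\left(-4,-12 \right)} - 147\right) = 45 \left(4 \left(-12\right)^{2} - 147\right) = 45 \left(4 \cdot 144 - 147\right) = 45 \left(576 - 147\right) = 45 \cdot 429 = 19305$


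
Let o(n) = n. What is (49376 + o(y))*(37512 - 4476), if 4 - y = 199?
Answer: 1624743516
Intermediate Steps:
y = -195 (y = 4 - 1*199 = 4 - 199 = -195)
(49376 + o(y))*(37512 - 4476) = (49376 - 195)*(37512 - 4476) = 49181*33036 = 1624743516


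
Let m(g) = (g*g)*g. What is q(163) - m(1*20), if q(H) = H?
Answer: -7837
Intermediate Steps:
m(g) = g³ (m(g) = g²*g = g³)
q(163) - m(1*20) = 163 - (1*20)³ = 163 - 1*20³ = 163 - 1*8000 = 163 - 8000 = -7837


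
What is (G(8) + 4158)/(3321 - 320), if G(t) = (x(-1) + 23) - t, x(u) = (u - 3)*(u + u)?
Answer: 4181/3001 ≈ 1.3932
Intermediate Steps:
x(u) = 2*u*(-3 + u) (x(u) = (-3 + u)*(2*u) = 2*u*(-3 + u))
G(t) = 31 - t (G(t) = (2*(-1)*(-3 - 1) + 23) - t = (2*(-1)*(-4) + 23) - t = (8 + 23) - t = 31 - t)
(G(8) + 4158)/(3321 - 320) = ((31 - 1*8) + 4158)/(3321 - 320) = ((31 - 8) + 4158)/3001 = (23 + 4158)*(1/3001) = 4181*(1/3001) = 4181/3001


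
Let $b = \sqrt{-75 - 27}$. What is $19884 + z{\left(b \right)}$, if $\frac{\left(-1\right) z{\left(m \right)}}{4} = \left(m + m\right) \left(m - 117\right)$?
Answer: $20700 + 936 i \sqrt{102} \approx 20700.0 + 9453.1 i$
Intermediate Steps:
$b = i \sqrt{102}$ ($b = \sqrt{-102} = i \sqrt{102} \approx 10.1 i$)
$z{\left(m \right)} = - 8 m \left(-117 + m\right)$ ($z{\left(m \right)} = - 4 \left(m + m\right) \left(m - 117\right) = - 4 \cdot 2 m \left(-117 + m\right) = - 8 m \left(-117 + m\right)$)
$19884 + z{\left(b \right)} = 19884 + 8 i \sqrt{102} \left(117 - i \sqrt{102}\right)$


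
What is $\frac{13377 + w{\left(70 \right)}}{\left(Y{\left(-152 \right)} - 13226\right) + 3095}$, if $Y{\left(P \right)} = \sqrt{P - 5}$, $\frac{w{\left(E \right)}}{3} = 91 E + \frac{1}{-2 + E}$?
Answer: $- \frac{22380584589}{6979337624} - \frac{2209119 i \sqrt{157}}{6979337624} \approx -3.2067 - 0.003966 i$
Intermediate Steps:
$w{\left(E \right)} = \frac{3}{-2 + E} + 273 E$ ($w{\left(E \right)} = 3 \left(91 E + \frac{1}{-2 + E}\right) = 3 \left(\frac{1}{-2 + E} + 91 E\right) = \frac{3}{-2 + E} + 273 E$)
$Y{\left(P \right)} = \sqrt{-5 + P}$
$\frac{13377 + w{\left(70 \right)}}{\left(Y{\left(-152 \right)} - 13226\right) + 3095} = \frac{13377 + \frac{3 \left(1 - 12740 + 91 \cdot 70^{2}\right)}{-2 + 70}}{\left(\sqrt{-5 - 152} - 13226\right) + 3095} = \frac{13377 + \frac{3 \left(1 - 12740 + 91 \cdot 4900\right)}{68}}{\left(\sqrt{-157} - 13226\right) + 3095} = \frac{13377 + 3 \cdot \frac{1}{68} \left(1 - 12740 + 445900\right)}{\left(i \sqrt{157} - 13226\right) + 3095} = \frac{13377 + 3 \cdot \frac{1}{68} \cdot 433161}{\left(-13226 + i \sqrt{157}\right) + 3095} = \frac{13377 + \frac{1299483}{68}}{-10131 + i \sqrt{157}} = \frac{2209119}{68 \left(-10131 + i \sqrt{157}\right)}$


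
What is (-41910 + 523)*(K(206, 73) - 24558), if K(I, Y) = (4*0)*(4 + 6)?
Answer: 1016381946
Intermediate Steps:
K(I, Y) = 0 (K(I, Y) = 0*10 = 0)
(-41910 + 523)*(K(206, 73) - 24558) = (-41910 + 523)*(0 - 24558) = -41387*(-24558) = 1016381946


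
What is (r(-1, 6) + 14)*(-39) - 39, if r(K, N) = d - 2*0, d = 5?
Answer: -780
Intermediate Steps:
r(K, N) = 5 (r(K, N) = 5 - 2*0 = 5 + 0 = 5)
(r(-1, 6) + 14)*(-39) - 39 = (5 + 14)*(-39) - 39 = 19*(-39) - 39 = -741 - 39 = -780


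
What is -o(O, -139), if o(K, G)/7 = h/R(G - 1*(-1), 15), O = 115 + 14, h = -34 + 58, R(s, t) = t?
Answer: -56/5 ≈ -11.200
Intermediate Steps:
h = 24
O = 129
o(K, G) = 56/5 (o(K, G) = 7*(24/15) = 7*(24*(1/15)) = 7*(8/5) = 56/5)
-o(O, -139) = -1*56/5 = -56/5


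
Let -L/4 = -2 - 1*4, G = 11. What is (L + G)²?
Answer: 1225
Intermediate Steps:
L = 24 (L = -4*(-2 - 1*4) = -4*(-2 - 4) = -4*(-6) = 24)
(L + G)² = (24 + 11)² = 35² = 1225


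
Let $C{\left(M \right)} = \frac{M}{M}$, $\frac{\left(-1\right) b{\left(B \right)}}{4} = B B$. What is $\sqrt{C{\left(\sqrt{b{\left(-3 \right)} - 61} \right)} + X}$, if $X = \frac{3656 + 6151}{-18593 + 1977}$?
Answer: $\frac{\sqrt{28284586}}{8308} \approx 0.64015$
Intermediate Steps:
$b{\left(B \right)} = - 4 B^{2}$ ($b{\left(B \right)} = - 4 B B = - 4 B^{2}$)
$C{\left(M \right)} = 1$
$X = - \frac{9807}{16616}$ ($X = \frac{9807}{-16616} = 9807 \left(- \frac{1}{16616}\right) = - \frac{9807}{16616} \approx -0.59021$)
$\sqrt{C{\left(\sqrt{b{\left(-3 \right)} - 61} \right)} + X} = \sqrt{1 - \frac{9807}{16616}} = \sqrt{\frac{6809}{16616}} = \frac{\sqrt{28284586}}{8308}$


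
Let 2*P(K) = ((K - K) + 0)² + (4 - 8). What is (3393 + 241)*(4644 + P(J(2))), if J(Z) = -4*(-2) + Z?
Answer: 16869028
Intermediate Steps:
J(Z) = 8 + Z
P(K) = -2 (P(K) = (((K - K) + 0)² + (4 - 8))/2 = ((0 + 0)² - 4)/2 = (0² - 4)/2 = (0 - 4)/2 = (½)*(-4) = -2)
(3393 + 241)*(4644 + P(J(2))) = (3393 + 241)*(4644 - 2) = 3634*4642 = 16869028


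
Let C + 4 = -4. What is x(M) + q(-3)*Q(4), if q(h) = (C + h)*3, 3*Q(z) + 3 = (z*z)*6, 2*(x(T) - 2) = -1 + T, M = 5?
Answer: -1019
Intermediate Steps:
C = -8 (C = -4 - 4 = -8)
x(T) = 3/2 + T/2 (x(T) = 2 + (-1 + T)/2 = 2 + (-½ + T/2) = 3/2 + T/2)
Q(z) = -1 + 2*z² (Q(z) = -1 + ((z*z)*6)/3 = -1 + (z²*6)/3 = -1 + (6*z²)/3 = -1 + 2*z²)
q(h) = -24 + 3*h (q(h) = (-8 + h)*3 = -24 + 3*h)
x(M) + q(-3)*Q(4) = (3/2 + (½)*5) + (-24 + 3*(-3))*(-1 + 2*4²) = (3/2 + 5/2) + (-24 - 9)*(-1 + 2*16) = 4 - 33*(-1 + 32) = 4 - 33*31 = 4 - 1023 = -1019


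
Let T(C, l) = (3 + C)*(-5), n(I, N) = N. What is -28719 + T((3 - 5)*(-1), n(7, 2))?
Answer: -28744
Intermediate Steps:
T(C, l) = -15 - 5*C
-28719 + T((3 - 5)*(-1), n(7, 2)) = -28719 + (-15 - 5*(3 - 5)*(-1)) = -28719 + (-15 - (-10)*(-1)) = -28719 + (-15 - 5*2) = -28719 + (-15 - 10) = -28719 - 25 = -28744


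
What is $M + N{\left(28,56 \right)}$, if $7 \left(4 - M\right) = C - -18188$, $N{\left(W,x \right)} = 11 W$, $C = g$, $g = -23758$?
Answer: $\frac{7754}{7} \approx 1107.7$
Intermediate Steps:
$C = -23758$
$M = \frac{5598}{7}$ ($M = 4 - \frac{-23758 - -18188}{7} = 4 - \frac{-23758 + 18188}{7} = 4 - - \frac{5570}{7} = 4 + \frac{5570}{7} = \frac{5598}{7} \approx 799.71$)
$M + N{\left(28,56 \right)} = \frac{5598}{7} + 11 \cdot 28 = \frac{5598}{7} + 308 = \frac{7754}{7}$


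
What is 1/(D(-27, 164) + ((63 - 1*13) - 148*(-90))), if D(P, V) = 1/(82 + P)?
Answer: 55/735351 ≈ 7.4794e-5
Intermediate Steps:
1/(D(-27, 164) + ((63 - 1*13) - 148*(-90))) = 1/(1/(82 - 27) + ((63 - 1*13) - 148*(-90))) = 1/(1/55 + ((63 - 13) + 13320)) = 1/(1/55 + (50 + 13320)) = 1/(1/55 + 13370) = 1/(735351/55) = 55/735351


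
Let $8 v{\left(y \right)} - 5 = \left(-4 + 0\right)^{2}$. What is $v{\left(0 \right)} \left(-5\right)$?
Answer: $- \frac{105}{8} \approx -13.125$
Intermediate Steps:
$v{\left(y \right)} = \frac{21}{8}$ ($v{\left(y \right)} = \frac{5}{8} + \frac{\left(-4 + 0\right)^{2}}{8} = \frac{5}{8} + \frac{\left(-4\right)^{2}}{8} = \frac{5}{8} + \frac{1}{8} \cdot 16 = \frac{5}{8} + 2 = \frac{21}{8}$)
$v{\left(0 \right)} \left(-5\right) = \frac{21}{8} \left(-5\right) = - \frac{105}{8}$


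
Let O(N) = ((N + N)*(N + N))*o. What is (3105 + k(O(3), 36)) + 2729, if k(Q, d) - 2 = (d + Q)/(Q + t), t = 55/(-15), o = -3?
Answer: 1955276/335 ≈ 5836.6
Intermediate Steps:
t = -11/3 (t = 55*(-1/15) = -11/3 ≈ -3.6667)
O(N) = -12*N² (O(N) = ((N + N)*(N + N))*(-3) = ((2*N)*(2*N))*(-3) = (4*N²)*(-3) = -12*N²)
k(Q, d) = 2 + (Q + d)/(-11/3 + Q) (k(Q, d) = 2 + (d + Q)/(Q - 11/3) = 2 + (Q + d)/(-11/3 + Q))
(3105 + k(O(3), 36)) + 2729 = (3105 + (-22 + 3*36 + 9*(-12*3²))/(-11 + 3*(-12*3²))) + 2729 = (3105 + (-22 + 108 + 9*(-12*9))/(-11 + 3*(-12*9))) + 2729 = (3105 + (-22 + 108 + 9*(-108))/(-11 + 3*(-108))) + 2729 = (3105 + (-22 + 108 - 972)/(-11 - 324)) + 2729 = (3105 - 886/(-335)) + 2729 = (3105 - 1/335*(-886)) + 2729 = (3105 + 886/335) + 2729 = 1041061/335 + 2729 = 1955276/335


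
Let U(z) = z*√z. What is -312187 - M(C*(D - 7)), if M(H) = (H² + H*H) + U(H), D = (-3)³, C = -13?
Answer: -702915 - 442*√442 ≈ -7.1221e+5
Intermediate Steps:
U(z) = z^(3/2)
D = -27
M(H) = H^(3/2) + 2*H² (M(H) = (H² + H*H) + H^(3/2) = (H² + H²) + H^(3/2) = 2*H² + H^(3/2) = H^(3/2) + 2*H²)
-312187 - M(C*(D - 7)) = -312187 - ((-13*(-27 - 7))^(3/2) + 2*(-13*(-27 - 7))²) = -312187 - ((-13*(-34))^(3/2) + 2*(-13*(-34))²) = -312187 - (442^(3/2) + 2*442²) = -312187 - (442*√442 + 2*195364) = -312187 - (442*√442 + 390728) = -312187 - (390728 + 442*√442) = -312187 + (-390728 - 442*√442) = -702915 - 442*√442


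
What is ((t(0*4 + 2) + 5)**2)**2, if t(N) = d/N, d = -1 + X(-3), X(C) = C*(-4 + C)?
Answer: 50625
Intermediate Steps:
d = 20 (d = -1 - 3*(-4 - 3) = -1 - 3*(-7) = -1 + 21 = 20)
t(N) = 20/N
((t(0*4 + 2) + 5)**2)**2 = ((20/(0*4 + 2) + 5)**2)**2 = ((20/(0 + 2) + 5)**2)**2 = ((20/2 + 5)**2)**2 = ((20*(1/2) + 5)**2)**2 = ((10 + 5)**2)**2 = (15**2)**2 = 225**2 = 50625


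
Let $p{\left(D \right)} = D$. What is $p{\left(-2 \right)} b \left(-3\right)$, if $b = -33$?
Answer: $-198$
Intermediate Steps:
$p{\left(-2 \right)} b \left(-3\right) = \left(-2\right) \left(-33\right) \left(-3\right) = 66 \left(-3\right) = -198$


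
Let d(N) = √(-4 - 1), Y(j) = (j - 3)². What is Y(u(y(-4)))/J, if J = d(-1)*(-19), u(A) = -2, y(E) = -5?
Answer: 5*I*√5/19 ≈ 0.58844*I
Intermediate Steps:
Y(j) = (-3 + j)²
d(N) = I*√5 (d(N) = √(-5) = I*√5)
J = -19*I*√5 (J = (I*√5)*(-19) = -19*I*√5 ≈ -42.485*I)
Y(u(y(-4)))/J = (-3 - 2)²/((-19*I*√5)) = (-5)²*(I*√5/95) = 25*(I*√5/95) = 5*I*√5/19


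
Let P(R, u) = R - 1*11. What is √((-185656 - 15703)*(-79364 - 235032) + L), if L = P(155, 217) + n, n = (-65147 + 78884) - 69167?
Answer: √63306408878 ≈ 2.5161e+5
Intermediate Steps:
P(R, u) = -11 + R (P(R, u) = R - 11 = -11 + R)
n = -55430 (n = 13737 - 69167 = -55430)
L = -55286 (L = (-11 + 155) - 55430 = 144 - 55430 = -55286)
√((-185656 - 15703)*(-79364 - 235032) + L) = √((-185656 - 15703)*(-79364 - 235032) - 55286) = √(-201359*(-314396) - 55286) = √(63306464164 - 55286) = √63306408878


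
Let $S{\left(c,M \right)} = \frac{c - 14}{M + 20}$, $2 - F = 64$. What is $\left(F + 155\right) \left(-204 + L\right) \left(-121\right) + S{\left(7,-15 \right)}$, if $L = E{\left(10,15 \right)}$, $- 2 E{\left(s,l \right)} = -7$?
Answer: $\frac{22562251}{10} \approx 2.2562 \cdot 10^{6}$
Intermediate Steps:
$E{\left(s,l \right)} = \frac{7}{2}$ ($E{\left(s,l \right)} = \left(- \frac{1}{2}\right) \left(-7\right) = \frac{7}{2}$)
$F = -62$ ($F = 2 - 64 = -62$)
$S{\left(c,M \right)} = \frac{-14 + c}{20 + M}$
$L = \frac{7}{2} \approx 3.5$
$\left(F + 155\right) \left(-204 + L\right) \left(-121\right) + S{\left(7,-15 \right)} = \left(-62 + 155\right) \left(-204 + \frac{7}{2}\right) \left(-121\right) + \frac{-14 + 7}{20 - 15} = 93 \left(- \frac{401}{2}\right) \left(-121\right) + \frac{1}{5} \left(-7\right) = \left(- \frac{37293}{2}\right) \left(-121\right) + \frac{1}{5} \left(-7\right) = \frac{4512453}{2} - \frac{7}{5} = \frac{22562251}{10}$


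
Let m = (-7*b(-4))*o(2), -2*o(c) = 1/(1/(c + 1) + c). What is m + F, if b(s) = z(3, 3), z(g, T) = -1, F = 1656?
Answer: 3309/2 ≈ 1654.5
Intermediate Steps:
b(s) = -1
o(c) = -1/(2*(c + 1/(1 + c))) (o(c) = -1/(2*(1/(c + 1) + c)) = -1/(2*(1/(1 + c) + c)) = -1/(2*(c + 1/(1 + c))))
m = -3/2 (m = (-7*(-1))*((-1 - 1*2)/(2*(1 + 2 + 2**2))) = 7*((-1 - 2)/(2*(1 + 2 + 4))) = 7*((1/2)*(-3)/7) = 7*((1/2)*(1/7)*(-3)) = 7*(-3/14) = -3/2 ≈ -1.5000)
m + F = -3/2 + 1656 = 3309/2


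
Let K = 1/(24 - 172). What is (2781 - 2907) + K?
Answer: -18649/148 ≈ -126.01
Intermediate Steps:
K = -1/148 (K = 1/(-148) = -1/148 ≈ -0.0067568)
(2781 - 2907) + K = (2781 - 2907) - 1/148 = -126 - 1/148 = -18649/148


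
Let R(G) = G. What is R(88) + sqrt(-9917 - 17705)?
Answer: 88 + I*sqrt(27622) ≈ 88.0 + 166.2*I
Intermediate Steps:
R(88) + sqrt(-9917 - 17705) = 88 + sqrt(-9917 - 17705) = 88 + sqrt(-27622) = 88 + I*sqrt(27622)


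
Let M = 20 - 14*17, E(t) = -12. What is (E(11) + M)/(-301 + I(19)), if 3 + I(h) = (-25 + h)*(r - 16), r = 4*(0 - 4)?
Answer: 115/56 ≈ 2.0536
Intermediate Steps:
r = -16 (r = 4*(-4) = -16)
I(h) = 797 - 32*h (I(h) = -3 + (-25 + h)*(-16 - 16) = -3 + (-25 + h)*(-32) = -3 + (800 - 32*h) = 797 - 32*h)
M = -218 (M = 20 - 238 = -218)
(E(11) + M)/(-301 + I(19)) = (-12 - 218)/(-301 + (797 - 32*19)) = -230/(-301 + (797 - 608)) = -230/(-301 + 189) = -230/(-112) = -230*(-1/112) = 115/56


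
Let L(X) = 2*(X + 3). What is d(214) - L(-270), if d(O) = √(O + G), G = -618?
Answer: 534 + 2*I*√101 ≈ 534.0 + 20.1*I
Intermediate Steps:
L(X) = 6 + 2*X (L(X) = 2*(3 + X) = 6 + 2*X)
d(O) = √(-618 + O) (d(O) = √(O - 618) = √(-618 + O))
d(214) - L(-270) = √(-618 + 214) - (6 + 2*(-270)) = √(-404) - (6 - 540) = 2*I*√101 - 1*(-534) = 2*I*√101 + 534 = 534 + 2*I*√101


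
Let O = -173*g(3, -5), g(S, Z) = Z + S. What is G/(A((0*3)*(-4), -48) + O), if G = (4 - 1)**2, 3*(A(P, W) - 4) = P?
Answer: 9/350 ≈ 0.025714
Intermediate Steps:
A(P, W) = 4 + P/3
g(S, Z) = S + Z
G = 9 (G = 3**2 = 9)
O = 346 (O = -173*(3 - 5) = -173*(-2) = 346)
G/(A((0*3)*(-4), -48) + O) = 9/((4 + ((0*3)*(-4))/3) + 346) = 9/((4 + (0*(-4))/3) + 346) = 9/((4 + (1/3)*0) + 346) = 9/((4 + 0) + 346) = 9/(4 + 346) = 9/350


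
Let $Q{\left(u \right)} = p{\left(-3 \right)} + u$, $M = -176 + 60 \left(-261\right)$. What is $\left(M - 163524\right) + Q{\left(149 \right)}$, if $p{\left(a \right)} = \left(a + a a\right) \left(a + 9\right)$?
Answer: $-179175$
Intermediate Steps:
$p{\left(a \right)} = \left(9 + a\right) \left(a + a^{2}\right)$ ($p{\left(a \right)} = \left(a + a^{2}\right) \left(9 + a\right) = \left(9 + a\right) \left(a + a^{2}\right)$)
$M = -15836$ ($M = -176 - 15660 = -15836$)
$Q{\left(u \right)} = 36 + u$ ($Q{\left(u \right)} = - 3 \left(9 + \left(-3\right)^{2} + 10 \left(-3\right)\right) + u = - 3 \left(9 + 9 - 30\right) + u = \left(-3\right) \left(-12\right) + u = 36 + u$)
$\left(M - 163524\right) + Q{\left(149 \right)} = \left(-15836 - 163524\right) + \left(36 + 149\right) = -179360 + 185 = -179175$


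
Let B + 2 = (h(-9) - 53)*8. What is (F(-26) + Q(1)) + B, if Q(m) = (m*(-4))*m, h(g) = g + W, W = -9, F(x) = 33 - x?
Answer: -515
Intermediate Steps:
h(g) = -9 + g (h(g) = g - 9 = -9 + g)
Q(m) = -4*m**2 (Q(m) = (-4*m)*m = -4*m**2)
B = -570 (B = -2 + ((-9 - 9) - 53)*8 = -2 + (-18 - 53)*8 = -2 - 71*8 = -2 - 568 = -570)
(F(-26) + Q(1)) + B = ((33 - 1*(-26)) - 4*1**2) - 570 = ((33 + 26) - 4*1) - 570 = (59 - 4) - 570 = 55 - 570 = -515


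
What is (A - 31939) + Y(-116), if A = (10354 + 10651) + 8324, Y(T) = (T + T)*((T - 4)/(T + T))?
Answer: -2730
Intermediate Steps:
Y(T) = -4 + T (Y(T) = (2*T)*((-4 + T)/((2*T))) = (2*T)*((-4 + T)*(1/(2*T))) = (2*T)*((-4 + T)/(2*T)) = -4 + T)
A = 29329 (A = 21005 + 8324 = 29329)
(A - 31939) + Y(-116) = (29329 - 31939) + (-4 - 116) = -2610 - 120 = -2730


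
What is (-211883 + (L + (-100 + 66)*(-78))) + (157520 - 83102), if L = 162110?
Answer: 27297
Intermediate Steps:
(-211883 + (L + (-100 + 66)*(-78))) + (157520 - 83102) = (-211883 + (162110 + (-100 + 66)*(-78))) + (157520 - 83102) = (-211883 + (162110 - 34*(-78))) + 74418 = (-211883 + (162110 + 2652)) + 74418 = (-211883 + 164762) + 74418 = -47121 + 74418 = 27297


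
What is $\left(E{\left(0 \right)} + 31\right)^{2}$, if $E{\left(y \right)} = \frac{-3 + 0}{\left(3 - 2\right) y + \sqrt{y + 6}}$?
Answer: $\frac{\left(62 - \sqrt{6}\right)^{2}}{4} \approx 886.57$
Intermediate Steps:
$E{\left(y \right)} = - \frac{3}{y + \sqrt{6 + y}}$ ($E{\left(y \right)} = - \frac{3}{1 y + \sqrt{6 + y}} = - \frac{3}{y + \sqrt{6 + y}}$)
$\left(E{\left(0 \right)} + 31\right)^{2} = \left(- \frac{3}{0 + \sqrt{6 + 0}} + 31\right)^{2} = \left(- \frac{3}{0 + \sqrt{6}} + 31\right)^{2} = \left(- \frac{3}{\sqrt{6}} + 31\right)^{2} = \left(- 3 \frac{\sqrt{6}}{6} + 31\right)^{2} = \left(- \frac{\sqrt{6}}{2} + 31\right)^{2} = \left(31 - \frac{\sqrt{6}}{2}\right)^{2}$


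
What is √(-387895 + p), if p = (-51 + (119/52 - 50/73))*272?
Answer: I*√361438955683/949 ≈ 633.51*I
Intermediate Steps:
p = -12750612/949 (p = (-51 + (119*(1/52) - 50*1/73))*272 = (-51 + (119/52 - 50/73))*272 = (-51 + 6087/3796)*272 = -187509/3796*272 = -12750612/949 ≈ -13436.)
√(-387895 + p) = √(-387895 - 12750612/949) = √(-380862967/949) = I*√361438955683/949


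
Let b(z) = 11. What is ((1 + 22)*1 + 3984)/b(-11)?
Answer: 4007/11 ≈ 364.27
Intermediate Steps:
((1 + 22)*1 + 3984)/b(-11) = ((1 + 22)*1 + 3984)/11 = (23*1 + 3984)*(1/11) = (23 + 3984)*(1/11) = 4007*(1/11) = 4007/11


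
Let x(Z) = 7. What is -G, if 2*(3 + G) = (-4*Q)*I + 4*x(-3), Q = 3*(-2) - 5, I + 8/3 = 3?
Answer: -55/3 ≈ -18.333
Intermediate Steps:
I = ⅓ (I = -8/3 + 3 = ⅓ ≈ 0.33333)
Q = -11 (Q = -6 - 5 = -11)
G = 55/3 (G = -3 + (-4*(-11)*(⅓) + 4*7)/2 = -3 + (44*(⅓) + 28)/2 = -3 + (44/3 + 28)/2 = -3 + (½)*(128/3) = -3 + 64/3 = 55/3 ≈ 18.333)
-G = -1*55/3 = -55/3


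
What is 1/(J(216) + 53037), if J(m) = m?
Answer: 1/53253 ≈ 1.8778e-5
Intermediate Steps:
1/(J(216) + 53037) = 1/(216 + 53037) = 1/53253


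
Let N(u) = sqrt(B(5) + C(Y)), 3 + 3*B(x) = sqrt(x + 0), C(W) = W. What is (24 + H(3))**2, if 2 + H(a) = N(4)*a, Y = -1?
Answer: (22 + I*sqrt(3)*sqrt(6 - sqrt(5)))**2 ≈ 472.71 + 147.85*I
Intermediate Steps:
B(x) = -1 + sqrt(x)/3 (B(x) = -1 + sqrt(x + 0)/3 = -1 + sqrt(x)/3)
N(u) = sqrt(-2 + sqrt(5)/3) (N(u) = sqrt((-1 + sqrt(5)/3) - 1) = sqrt(-2 + sqrt(5)/3))
H(a) = -2 + a*sqrt(-18 + 3*sqrt(5))/3 (H(a) = -2 + (sqrt(-18 + 3*sqrt(5))/3)*a = -2 + a*sqrt(-18 + 3*sqrt(5))/3)
(24 + H(3))**2 = (24 + (-2 + (1/3)*3*sqrt(-18 + 3*sqrt(5))))**2 = (24 + (-2 + sqrt(-18 + 3*sqrt(5))))**2 = (22 + sqrt(-18 + 3*sqrt(5)))**2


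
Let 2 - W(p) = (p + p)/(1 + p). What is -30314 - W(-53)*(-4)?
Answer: -394084/13 ≈ -30314.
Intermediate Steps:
W(p) = 2 - 2*p/(1 + p) (W(p) = 2 - (p + p)/(1 + p) = 2 - 2*p/(1 + p))
-30314 - W(-53)*(-4) = -30314 - 2/(1 - 53)*(-4) = -30314 - 2/(-52)*(-4) = -30314 - 2*(-1/52)*(-4) = -30314 - (-1)*(-4)/26 = -30314 - 1*2/13 = -30314 - 2/13 = -394084/13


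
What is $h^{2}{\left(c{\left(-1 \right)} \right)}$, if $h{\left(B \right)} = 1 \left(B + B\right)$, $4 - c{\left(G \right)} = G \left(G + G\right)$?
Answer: $16$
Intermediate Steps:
$c{\left(G \right)} = 4 - 2 G^{2}$ ($c{\left(G \right)} = 4 - G \left(G + G\right) = 4 - G 2 G = 4 - 2 G^{2}$)
$h{\left(B \right)} = 2 B$ ($h{\left(B \right)} = 1 \cdot 2 B = 2 B$)
$h^{2}{\left(c{\left(-1 \right)} \right)} = \left(2 \left(4 - 2 \left(-1\right)^{2}\right)\right)^{2} = \left(2 \left(4 - 2\right)\right)^{2} = \left(2 \cdot 2\right)^{2} = 4^{2} = 16$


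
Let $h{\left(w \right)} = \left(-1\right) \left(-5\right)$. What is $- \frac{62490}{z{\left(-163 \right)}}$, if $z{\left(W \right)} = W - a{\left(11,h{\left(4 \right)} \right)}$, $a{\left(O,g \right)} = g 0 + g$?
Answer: $\frac{10415}{28} \approx 371.96$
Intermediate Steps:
$h{\left(w \right)} = 5$
$a{\left(O,g \right)} = g$ ($a{\left(O,g \right)} = 0 + g = g$)
$z{\left(W \right)} = -5 + W$ ($z{\left(W \right)} = W - 5 = -5 + W$)
$- \frac{62490}{z{\left(-163 \right)}} = - \frac{62490}{-5 - 163} = - \frac{62490}{-168} = \left(-62490\right) \left(- \frac{1}{168}\right) = \frac{10415}{28}$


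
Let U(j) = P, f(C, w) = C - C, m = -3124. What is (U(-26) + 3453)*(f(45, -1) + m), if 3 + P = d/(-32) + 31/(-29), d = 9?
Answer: -2499471007/232 ≈ -1.0774e+7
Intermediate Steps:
f(C, w) = 0
P = -4037/928 (P = -3 + (9/(-32) + 31/(-29)) = -3 + (9*(-1/32) + 31*(-1/29)) = -3 + (-9/32 - 31/29) = -3 - 1253/928 = -4037/928 ≈ -4.3502)
U(j) = -4037/928
(U(-26) + 3453)*(f(45, -1) + m) = (-4037/928 + 3453)*(0 - 3124) = (3200347/928)*(-3124) = -2499471007/232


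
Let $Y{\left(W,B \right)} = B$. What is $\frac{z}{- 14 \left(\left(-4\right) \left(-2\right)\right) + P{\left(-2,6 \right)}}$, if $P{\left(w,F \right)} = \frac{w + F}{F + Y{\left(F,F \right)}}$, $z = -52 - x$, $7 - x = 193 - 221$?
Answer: $\frac{261}{335} \approx 0.7791$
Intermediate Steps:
$x = 35$ ($x = 7 - \left(193 - 221\right) = 7 - -28 = 7 + 28 = 35$)
$z = -87$ ($z = -52 - 35 = -87$)
$P{\left(w,F \right)} = \frac{F + w}{2 F}$ ($P{\left(w,F \right)} = \frac{w + F}{F + F} = \frac{F + w}{2 F}$)
$\frac{z}{- 14 \left(\left(-4\right) \left(-2\right)\right) + P{\left(-2,6 \right)}} = - \frac{87}{- 14 \left(\left(-4\right) \left(-2\right)\right) + \frac{6 - 2}{2 \cdot 6}} = - \frac{87}{\left(-14\right) 8 + \frac{1}{2} \cdot \frac{1}{6} \cdot 4} = - \frac{87}{-112 + \frac{1}{3}} = - \frac{87}{- \frac{335}{3}} = \left(-87\right) \left(- \frac{3}{335}\right) = \frac{261}{335}$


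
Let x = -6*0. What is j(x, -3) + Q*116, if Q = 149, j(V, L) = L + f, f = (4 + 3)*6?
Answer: 17323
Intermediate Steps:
f = 42 (f = 7*6 = 42)
x = 0
j(V, L) = 42 + L (j(V, L) = L + 42 = 42 + L)
j(x, -3) + Q*116 = (42 - 3) + 149*116 = 39 + 17284 = 17323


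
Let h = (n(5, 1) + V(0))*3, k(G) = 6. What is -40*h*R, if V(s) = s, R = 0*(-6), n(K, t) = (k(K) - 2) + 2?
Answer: 0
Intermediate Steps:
n(K, t) = 6 (n(K, t) = (6 - 2) + 2 = 4 + 2 = 6)
R = 0
h = 18 (h = (6 + 0)*3 = 6*3 = 18)
-40*h*R = -40*18*0 = -720*0 = -1*0 = 0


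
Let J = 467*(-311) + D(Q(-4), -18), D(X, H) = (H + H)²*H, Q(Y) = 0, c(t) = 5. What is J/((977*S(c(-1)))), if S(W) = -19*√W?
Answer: 33713*√5/18563 ≈ 4.0610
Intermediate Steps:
D(X, H) = 4*H³ (D(X, H) = (2*H)²*H = (4*H²)*H = 4*H³)
J = -168565 (J = 467*(-311) + 4*(-18)³ = -145237 + 4*(-5832) = -145237 - 23328 = -168565)
J/((977*S(c(-1)))) = -168565*(-√5/92815) = -(-33713)*√5/18563 = 33713*√5/18563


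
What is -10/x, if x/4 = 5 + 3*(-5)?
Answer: ¼ ≈ 0.25000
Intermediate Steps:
x = -40 (x = 4*(5 + 3*(-5)) = 4*(5 - 15) = 4*(-10) = -40)
-10/x = -10/(-40) = -10*(-1/40) = ¼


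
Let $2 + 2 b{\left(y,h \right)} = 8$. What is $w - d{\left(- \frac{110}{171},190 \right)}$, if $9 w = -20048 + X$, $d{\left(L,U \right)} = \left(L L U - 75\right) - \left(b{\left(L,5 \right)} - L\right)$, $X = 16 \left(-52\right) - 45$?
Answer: $- \frac{3578143}{1539} \approx -2325.0$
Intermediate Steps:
$b{\left(y,h \right)} = 3$ ($b{\left(y,h \right)} = -1 + \frac{1}{2} \cdot 8 = -1 + 4 = 3$)
$X = -877$ ($X = -832 - 45 = -877$)
$d{\left(L,U \right)} = -78 + L + U L^{2}$ ($d{\left(L,U \right)} = \left(L L U - 75\right) - \left(3 - L\right) = \left(L^{2} U - 75\right) + \left(-3 + L\right) = \left(U L^{2} - 75\right) + \left(-3 + L\right) = \left(-75 + U L^{2}\right) + \left(-3 + L\right) = -78 + L + U L^{2}$)
$w = -2325$ ($w = \frac{-20048 - 877}{9} = \frac{1}{9} \left(-20925\right) = -2325$)
$w - d{\left(- \frac{110}{171},190 \right)} = -2325 - \left(-78 - \frac{110}{171} + 190 \left(- \frac{110}{171}\right)^{2}\right) = -2325 - \left(-78 - \frac{110}{171} + 190 \cdot \frac{12100}{29241}\right) = -2325 - \left(-78 - \frac{110}{171} + \frac{121000}{1539}\right) = -2325 - - \frac{32}{1539} = -2325 + \frac{32}{1539} = - \frac{3578143}{1539}$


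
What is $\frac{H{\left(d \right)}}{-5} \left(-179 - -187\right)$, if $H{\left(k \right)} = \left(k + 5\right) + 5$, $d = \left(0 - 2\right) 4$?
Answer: $- \frac{16}{5} \approx -3.2$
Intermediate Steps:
$d = -8$ ($d = \left(-2\right) 4 = -8$)
$H{\left(k \right)} = 10 + k$ ($H{\left(k \right)} = \left(5 + k\right) + 5 = 10 + k$)
$\frac{H{\left(d \right)}}{-5} \left(-179 - -187\right) = \frac{10 - 8}{-5} \left(-179 - -187\right) = 2 \left(- \frac{1}{5}\right) \left(-179 + 187\right) = \left(- \frac{2}{5}\right) 8 = - \frac{16}{5}$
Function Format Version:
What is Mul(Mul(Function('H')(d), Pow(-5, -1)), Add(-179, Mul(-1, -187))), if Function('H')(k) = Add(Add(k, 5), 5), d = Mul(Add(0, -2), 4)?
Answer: Rational(-16, 5) ≈ -3.2000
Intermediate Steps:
d = -8 (d = Mul(-2, 4) = -8)
Function('H')(k) = Add(10, k) (Function('H')(k) = Add(Add(5, k), 5) = Add(10, k))
Mul(Mul(Function('H')(d), Pow(-5, -1)), Add(-179, Mul(-1, -187))) = Mul(Mul(Add(10, -8), Pow(-5, -1)), Add(-179, Mul(-1, -187))) = Mul(Mul(2, Rational(-1, 5)), Add(-179, 187)) = Mul(Rational(-2, 5), 8) = Rational(-16, 5)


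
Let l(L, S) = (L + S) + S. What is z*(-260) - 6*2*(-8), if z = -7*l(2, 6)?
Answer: 25576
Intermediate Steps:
l(L, S) = L + 2*S
z = -98 (z = -7*(2 + 2*6) = -7*(2 + 12) = -7*14 = -98)
z*(-260) - 6*2*(-8) = -98*(-260) - 6*2*(-8) = 25480 - 12*(-8) = 25480 + 96 = 25576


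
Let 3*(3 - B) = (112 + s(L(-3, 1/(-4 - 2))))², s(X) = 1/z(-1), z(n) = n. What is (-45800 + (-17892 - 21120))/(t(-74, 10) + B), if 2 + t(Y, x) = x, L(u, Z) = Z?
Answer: 21203/1024 ≈ 20.706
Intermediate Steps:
s(X) = -1 (s(X) = 1/(-1) = -1)
t(Y, x) = -2 + x
B = -4104 (B = 3 - (112 - 1)²/3 = 3 - ⅓*111² = 3 - ⅓*12321 = 3 - 4107 = -4104)
(-45800 + (-17892 - 21120))/(t(-74, 10) + B) = (-45800 + (-17892 - 21120))/((-2 + 10) - 4104) = (-45800 - 39012)/(8 - 4104) = -84812/(-4096) = -84812*(-1/4096) = 21203/1024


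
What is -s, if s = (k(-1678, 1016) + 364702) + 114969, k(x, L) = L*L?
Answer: -1511927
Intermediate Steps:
k(x, L) = L**2
s = 1511927 (s = (1016**2 + 364702) + 114969 = (1032256 + 364702) + 114969 = 1396958 + 114969 = 1511927)
-s = -1*1511927 = -1511927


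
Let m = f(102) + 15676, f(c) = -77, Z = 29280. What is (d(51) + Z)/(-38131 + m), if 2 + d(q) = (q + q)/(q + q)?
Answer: -29279/22532 ≈ -1.2994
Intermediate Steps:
d(q) = -1 (d(q) = -2 + (q + q)/(q + q) = -2 + (2*q)/((2*q)) = -2 + (2*q)*(1/(2*q)) = -2 + 1 = -1)
m = 15599 (m = -77 + 15676 = 15599)
(d(51) + Z)/(-38131 + m) = (-1 + 29280)/(-38131 + 15599) = 29279/(-22532) = 29279*(-1/22532) = -29279/22532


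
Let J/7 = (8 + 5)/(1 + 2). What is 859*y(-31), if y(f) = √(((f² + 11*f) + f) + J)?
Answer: 859*√5574/3 ≈ 21377.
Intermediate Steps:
J = 91/3 (J = 7*((8 + 5)/(1 + 2)) = 7*(13/3) = 91/3 ≈ 30.333)
y(f) = √(91/3 + f² + 12*f) (y(f) = √(((f² + 11*f) + f) + 91/3) = √((f² + 12*f) + 91/3) = √(91/3 + f² + 12*f))
859*y(-31) = 859*(√(273 + 9*(-31)² + 108*(-31))/3) = 859*(√(273 + 9*961 - 3348)/3) = 859*(√(273 + 8649 - 3348)/3) = 859*(√5574/3) = 859*√5574/3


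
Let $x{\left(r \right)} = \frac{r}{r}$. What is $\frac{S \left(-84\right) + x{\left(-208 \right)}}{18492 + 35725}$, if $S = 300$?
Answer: $- \frac{25199}{54217} \approx -0.46478$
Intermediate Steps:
$x{\left(r \right)} = 1$
$\frac{S \left(-84\right) + x{\left(-208 \right)}}{18492 + 35725} = \frac{300 \left(-84\right) + 1}{18492 + 35725} = \frac{-25200 + 1}{54217} = \left(-25199\right) \frac{1}{54217} = - \frac{25199}{54217}$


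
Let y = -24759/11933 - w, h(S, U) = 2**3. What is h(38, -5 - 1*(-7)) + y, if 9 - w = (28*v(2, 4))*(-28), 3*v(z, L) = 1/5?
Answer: -9905852/178995 ≈ -55.341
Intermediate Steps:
v(z, L) = 1/15 (v(z, L) = (1/3)/5 = (1/3)*(1/5) = 1/15)
w = 919/15 (w = 9 - 28*(1/15)*(-28) = 9 - 28*(-28)/15 = 9 - 1*(-784/15) = 9 + 784/15 = 919/15 ≈ 61.267)
h(S, U) = 8
y = -11337812/178995 (y = -24759/11933 - 1*919/15 = -24759/11933 - 919/15 = -11337812/178995 ≈ -63.341)
h(38, -5 - 1*(-7)) + y = 8 - 11337812/178995 = -9905852/178995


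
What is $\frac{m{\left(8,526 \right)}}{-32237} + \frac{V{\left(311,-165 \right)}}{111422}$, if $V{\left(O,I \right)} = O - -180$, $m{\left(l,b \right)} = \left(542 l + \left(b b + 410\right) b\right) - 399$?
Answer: $- \frac{16239871369639}{3591911014} \approx -4521.2$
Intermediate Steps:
$m{\left(l,b \right)} = -399 + 542 l + b \left(410 + b^{2}\right)$ ($m{\left(l,b \right)} = \left(542 l + \left(b^{2} + 410\right) b\right) - 399 = \left(542 l + \left(410 + b^{2}\right) b\right) - 399 = \left(542 l + b \left(410 + b^{2}\right)\right) - 399 = -399 + 542 l + b \left(410 + b^{2}\right)$)
$V{\left(O,I \right)} = 180 + O$ ($V{\left(O,I \right)} = O + 180 = 180 + O$)
$\frac{m{\left(8,526 \right)}}{-32237} + \frac{V{\left(311,-165 \right)}}{111422} = \frac{-399 + 526^{3} + 410 \cdot 526 + 542 \cdot 8}{-32237} + \frac{180 + 311}{111422} = \left(-399 + 145531576 + 215660 + 4336\right) \left(- \frac{1}{32237}\right) + 491 \cdot \frac{1}{111422} = 145751173 \left(- \frac{1}{32237}\right) + \frac{491}{111422} = - \frac{145751173}{32237} + \frac{491}{111422} = - \frac{16239871369639}{3591911014}$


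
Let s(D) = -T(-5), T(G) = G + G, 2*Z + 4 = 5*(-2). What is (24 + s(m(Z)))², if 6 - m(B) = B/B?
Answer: 1156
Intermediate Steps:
Z = -7 (Z = -2 + (5*(-2))/2 = -2 + (½)*(-10) = -2 - 5 = -7)
T(G) = 2*G
m(B) = 5 (m(B) = 6 - B/B = 6 - 1*1 = 6 - 1 = 5)
s(D) = 10 (s(D) = -2*(-5) = -1*(-10) = 10)
(24 + s(m(Z)))² = (24 + 10)² = 34² = 1156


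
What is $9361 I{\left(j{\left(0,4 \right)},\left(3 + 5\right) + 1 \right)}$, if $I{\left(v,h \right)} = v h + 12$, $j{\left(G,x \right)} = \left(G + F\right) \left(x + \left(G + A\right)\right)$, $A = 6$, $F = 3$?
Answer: $2639802$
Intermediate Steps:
$j{\left(G,x \right)} = \left(3 + G\right) \left(6 + G + x\right)$ ($j{\left(G,x \right)} = \left(G + 3\right) \left(x + \left(G + 6\right)\right) = \left(3 + G\right) \left(x + \left(6 + G\right)\right) = \left(3 + G\right) \left(6 + G + x\right)$)
$I{\left(v,h \right)} = 12 + h v$ ($I{\left(v,h \right)} = h v + 12 = 12 + h v$)
$9361 I{\left(j{\left(0,4 \right)},\left(3 + 5\right) + 1 \right)} = 9361 \left(12 + \left(\left(3 + 5\right) + 1\right) \left(18 + 0^{2} + 3 \cdot 4 + 9 \cdot 0 + 0 \cdot 4\right)\right) = 9361 \left(12 + \left(8 + 1\right) \left(18 + 0 + 12 + 0 + 0\right)\right) = 9361 \left(12 + 9 \cdot 30\right) = 9361 \left(12 + 270\right) = 9361 \cdot 282 = 2639802$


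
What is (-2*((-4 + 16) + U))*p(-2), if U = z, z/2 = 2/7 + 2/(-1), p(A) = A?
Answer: 240/7 ≈ 34.286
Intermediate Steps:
z = -24/7 (z = 2*(2/7 + 2/(-1)) = 2*(2*(1/7) + 2*(-1)) = 2*(2/7 - 2) = 2*(-12/7) = -24/7 ≈ -3.4286)
U = -24/7 ≈ -3.4286
(-2*((-4 + 16) + U))*p(-2) = -2*((-4 + 16) - 24/7)*(-2) = -2*(12 - 24/7)*(-2) = -2*60/7*(-2) = -120/7*(-2) = 240/7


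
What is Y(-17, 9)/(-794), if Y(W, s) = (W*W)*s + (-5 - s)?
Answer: -2587/794 ≈ -3.2582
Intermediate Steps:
Y(W, s) = -5 - s + s*W² (Y(W, s) = W²*s + (-5 - s) = s*W² + (-5 - s) = -5 - s + s*W²)
Y(-17, 9)/(-794) = (-5 - 1*9 + 9*(-17)²)/(-794) = (-5 - 9 + 9*289)*(-1/794) = (-5 - 9 + 2601)*(-1/794) = 2587*(-1/794) = -2587/794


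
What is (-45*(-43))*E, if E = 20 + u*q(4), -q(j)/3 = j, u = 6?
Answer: -100620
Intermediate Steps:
q(j) = -3*j
E = -52 (E = 20 + 6*(-3*4) = 20 + 6*(-12) = 20 - 72 = -52)
(-45*(-43))*E = -45*(-43)*(-52) = 1935*(-52) = -100620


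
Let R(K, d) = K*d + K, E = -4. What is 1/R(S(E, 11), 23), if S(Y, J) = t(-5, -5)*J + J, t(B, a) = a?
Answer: -1/1056 ≈ -0.00094697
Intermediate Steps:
S(Y, J) = -4*J (S(Y, J) = -5*J + J = -4*J)
R(K, d) = K + K*d
1/R(S(E, 11), 23) = 1/((-4*11)*(1 + 23)) = 1/(-44*24) = 1/(-1056) = -1/1056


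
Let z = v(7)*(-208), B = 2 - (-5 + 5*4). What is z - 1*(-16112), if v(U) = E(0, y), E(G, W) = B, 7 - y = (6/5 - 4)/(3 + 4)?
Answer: 18816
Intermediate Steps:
B = -13 (B = 2 - (-5 + 20) = 2 - 1*15 = 2 - 15 = -13)
y = 37/5 (y = 7 - (6/5 - 4)/(3 + 4) = 7 - (6*(⅕) - 4)/7 = 7 - (6/5 - 4)/7 = 7 - (-14)/(5*7) = 7 - 1*(-⅖) = 7 + ⅖ = 37/5 ≈ 7.4000)
E(G, W) = -13
v(U) = -13
z = 2704 (z = -13*(-208) = 2704)
z - 1*(-16112) = 2704 - 1*(-16112) = 2704 + 16112 = 18816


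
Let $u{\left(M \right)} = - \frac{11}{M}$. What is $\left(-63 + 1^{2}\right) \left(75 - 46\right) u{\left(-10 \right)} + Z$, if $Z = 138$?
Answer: $- \frac{9199}{5} \approx -1839.8$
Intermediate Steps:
$\left(-63 + 1^{2}\right) \left(75 - 46\right) u{\left(-10 \right)} + Z = \left(-63 + 1^{2}\right) \left(75 - 46\right) \left(- \frac{11}{-10}\right) + 138 = \left(-63 + 1\right) 29 \left(\left(-11\right) \left(- \frac{1}{10}\right)\right) + 138 = \left(-62\right) 29 \cdot \frac{11}{10} + 138 = \left(-1798\right) \frac{11}{10} + 138 = - \frac{9889}{5} + 138 = - \frac{9199}{5}$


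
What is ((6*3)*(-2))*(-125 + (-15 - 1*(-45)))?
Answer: 3420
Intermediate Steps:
((6*3)*(-2))*(-125 + (-15 - 1*(-45))) = (18*(-2))*(-125 + (-15 + 45)) = -36*(-125 + 30) = -36*(-95) = 3420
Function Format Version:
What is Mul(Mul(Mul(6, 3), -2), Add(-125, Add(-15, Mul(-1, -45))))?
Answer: 3420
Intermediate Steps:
Mul(Mul(Mul(6, 3), -2), Add(-125, Add(-15, Mul(-1, -45)))) = Mul(Mul(18, -2), Add(-125, Add(-15, 45))) = Mul(-36, Add(-125, 30)) = Mul(-36, -95) = 3420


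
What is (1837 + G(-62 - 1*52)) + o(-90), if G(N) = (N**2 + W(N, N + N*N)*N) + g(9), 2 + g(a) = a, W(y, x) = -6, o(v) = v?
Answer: 15434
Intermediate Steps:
g(a) = -2 + a
G(N) = 7 + N**2 - 6*N (G(N) = (N**2 - 6*N) + (-2 + 9) = (N**2 - 6*N) + 7 = 7 + N**2 - 6*N)
(1837 + G(-62 - 1*52)) + o(-90) = (1837 + (7 + (-62 - 1*52)**2 - 6*(-62 - 1*52))) - 90 = (1837 + (7 + (-62 - 52)**2 - 6*(-62 - 52))) - 90 = (1837 + (7 + (-114)**2 - 6*(-114))) - 90 = (1837 + (7 + 12996 + 684)) - 90 = (1837 + 13687) - 90 = 15524 - 90 = 15434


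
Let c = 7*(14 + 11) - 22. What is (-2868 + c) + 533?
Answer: -2182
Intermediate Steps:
c = 153 (c = 7*25 - 22 = 175 - 22 = 153)
(-2868 + c) + 533 = (-2868 + 153) + 533 = -2715 + 533 = -2182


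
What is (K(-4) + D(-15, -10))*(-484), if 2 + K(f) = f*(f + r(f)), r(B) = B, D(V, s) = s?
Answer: -9680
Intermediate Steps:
K(f) = -2 + 2*f² (K(f) = -2 + f*(f + f) = -2 + f*(2*f) = -2 + 2*f²)
(K(-4) + D(-15, -10))*(-484) = ((-2 + 2*(-4)²) - 10)*(-484) = ((-2 + 2*16) - 10)*(-484) = ((-2 + 32) - 10)*(-484) = (30 - 10)*(-484) = 20*(-484) = -9680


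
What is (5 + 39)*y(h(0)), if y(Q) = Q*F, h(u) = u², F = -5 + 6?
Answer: 0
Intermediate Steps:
F = 1
y(Q) = Q (y(Q) = Q*1 = Q)
(5 + 39)*y(h(0)) = (5 + 39)*0² = 44*0 = 0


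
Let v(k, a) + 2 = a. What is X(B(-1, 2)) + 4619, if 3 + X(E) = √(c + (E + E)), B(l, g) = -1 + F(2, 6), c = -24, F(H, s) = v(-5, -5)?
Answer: 4616 + 2*I*√10 ≈ 4616.0 + 6.3246*I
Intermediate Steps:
v(k, a) = -2 + a
F(H, s) = -7 (F(H, s) = -2 - 5 = -7)
B(l, g) = -8 (B(l, g) = -1 - 7 = -8)
X(E) = -3 + √(-24 + 2*E) (X(E) = -3 + √(-24 + (E + E)) = -3 + √(-24 + 2*E))
X(B(-1, 2)) + 4619 = (-3 + √(-24 + 2*(-8))) + 4619 = (-3 + √(-24 - 16)) + 4619 = (-3 + √(-40)) + 4619 = (-3 + 2*I*√10) + 4619 = 4616 + 2*I*√10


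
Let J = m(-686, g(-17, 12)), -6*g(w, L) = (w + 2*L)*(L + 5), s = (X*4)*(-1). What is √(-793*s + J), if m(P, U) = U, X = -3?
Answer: I*√343290/6 ≈ 97.652*I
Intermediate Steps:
s = 12 (s = -3*4*(-1) = -12*(-1) = 12)
g(w, L) = -(5 + L)*(w + 2*L)/6 (g(w, L) = -(w + 2*L)*(L + 5)/6 = -(w + 2*L)*(5 + L)/6 = -(5 + L)*(w + 2*L)/6)
J = -119/6 (J = -5/3*12 - ⅚*(-17) - ⅓*12² - ⅙*12*(-17) = -20 + 85/6 - ⅓*144 + 34 = -20 + 85/6 - 48 + 34 = -119/6 ≈ -19.833)
√(-793*s + J) = √(-793*12 - 119/6) = √(-9516 - 119/6) = √(-57215/6) = I*√343290/6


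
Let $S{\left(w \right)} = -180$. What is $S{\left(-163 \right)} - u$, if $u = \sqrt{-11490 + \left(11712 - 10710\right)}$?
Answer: $-180 - 2 i \sqrt{2622} \approx -180.0 - 102.41 i$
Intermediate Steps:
$u = 2 i \sqrt{2622}$ ($u = \sqrt{-11490 + \left(11712 - 10710\right)} = \sqrt{-11490 + 1002} = \sqrt{-10488} = 2 i \sqrt{2622} \approx 102.41 i$)
$S{\left(-163 \right)} - u = -180 - 2 i \sqrt{2622}$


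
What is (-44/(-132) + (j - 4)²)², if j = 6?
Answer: 169/9 ≈ 18.778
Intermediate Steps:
(-44/(-132) + (j - 4)²)² = (-44/(-132) + (6 - 4)²)² = (-44*(-1/132) + 2²)² = (⅓ + 4)² = (13/3)² = 169/9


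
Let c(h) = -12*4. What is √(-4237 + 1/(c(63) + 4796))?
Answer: 5*I*√955168217/2374 ≈ 65.092*I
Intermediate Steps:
c(h) = -48
√(-4237 + 1/(c(63) + 4796)) = √(-4237 + 1/(-48 + 4796)) = √(-4237 + 1/4748) = √(-20117275/4748) = 5*I*√955168217/2374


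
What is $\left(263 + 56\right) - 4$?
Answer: $315$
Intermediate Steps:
$\left(263 + 56\right) - 4 = 319 - 4 = 315$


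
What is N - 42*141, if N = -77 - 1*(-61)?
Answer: -5938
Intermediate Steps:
N = -16 (N = -77 + 61 = -16)
N - 42*141 = -16 - 42*141 = -16 - 5922 = -5938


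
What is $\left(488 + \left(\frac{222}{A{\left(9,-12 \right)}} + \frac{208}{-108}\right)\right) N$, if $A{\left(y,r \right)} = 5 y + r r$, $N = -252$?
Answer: $- \frac{368360}{3} \approx -1.2279 \cdot 10^{5}$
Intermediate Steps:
$A{\left(y,r \right)} = r^{2} + 5 y$ ($A{\left(y,r \right)} = 5 y + r^{2} = r^{2} + 5 y$)
$\left(488 + \left(\frac{222}{A{\left(9,-12 \right)}} + \frac{208}{-108}\right)\right) N = \left(488 + \left(\frac{222}{\left(-12\right)^{2} + 5 \cdot 9} + \frac{208}{-108}\right)\right) \left(-252\right) = \left(488 + \left(\frac{222}{144 + 45} + 208 \left(- \frac{1}{108}\right)\right)\right) \left(-252\right) = \left(488 - \left(\frac{52}{27} - \frac{222}{189}\right)\right) \left(-252\right) = \left(488 + \left(222 \cdot \frac{1}{189} - \frac{52}{27}\right)\right) \left(-252\right) = \left(488 + \left(\frac{74}{63} - \frac{52}{27}\right)\right) \left(-252\right) = \left(488 - \frac{142}{189}\right) \left(-252\right) = \frac{92090}{189} \left(-252\right) = - \frac{368360}{3}$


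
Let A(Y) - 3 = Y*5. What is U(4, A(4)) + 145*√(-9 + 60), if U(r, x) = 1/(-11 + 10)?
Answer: -1 + 145*√51 ≈ 1034.5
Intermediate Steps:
A(Y) = 3 + 5*Y (A(Y) = 3 + Y*5 = 3 + 5*Y)
U(r, x) = -1 (U(r, x) = 1/(-1) = -1)
U(4, A(4)) + 145*√(-9 + 60) = -1 + 145*√(-9 + 60) = -1 + 145*√51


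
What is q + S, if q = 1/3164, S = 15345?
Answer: 48551581/3164 ≈ 15345.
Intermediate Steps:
q = 1/3164 ≈ 0.00031606
q + S = 1/3164 + 15345 = 48551581/3164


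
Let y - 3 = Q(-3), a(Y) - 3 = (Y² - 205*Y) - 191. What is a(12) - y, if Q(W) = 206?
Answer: -2713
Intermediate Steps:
a(Y) = -188 + Y² - 205*Y (a(Y) = 3 + ((Y² - 205*Y) - 191) = 3 + (-191 + Y² - 205*Y) = -188 + Y² - 205*Y)
y = 209 (y = 3 + 206 = 209)
a(12) - y = (-188 + 12² - 205*12) - 1*209 = (-188 + 144 - 2460) - 209 = -2504 - 209 = -2713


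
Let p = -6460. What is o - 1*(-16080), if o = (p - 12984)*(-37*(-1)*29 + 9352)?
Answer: -202687620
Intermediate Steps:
o = -202703700 (o = (-6460 - 12984)*(-37*(-1)*29 + 9352) = -19444*(37*29 + 9352) = -19444*(1073 + 9352) = -19444*10425 = -202703700)
o - 1*(-16080) = -202703700 - 1*(-16080) = -202703700 + 16080 = -202687620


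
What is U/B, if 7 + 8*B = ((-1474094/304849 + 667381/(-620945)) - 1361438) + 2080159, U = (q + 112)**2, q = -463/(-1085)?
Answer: 115555841568167321688/821325501260746919605 ≈ 0.14069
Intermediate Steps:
q = 463/1085 (q = -463*(-1/1085) = 463/1085 ≈ 0.42673)
U = 14879852289/1177225 (U = (463/1085 + 112)**2 = (121983/1085)**2 = 14879852289/1177225 ≈ 12640.)
B = 10465189338411267/116488899880 (B = -7/8 + (((-1474094/304849 + 667381/(-620945)) - 1361438) + 2080159)/8 = -7/8 + (((-1474094*1/304849 + 667381*(-1/620945)) - 1361438) + 2080159)/8 = -7/8 + (((-1474094/304849 - 51337/47765) - 1361438) + 2080159)/8 = -7/8 + ((-86060133023/14561112485 - 1361438) + 2080159)/8 = -7/8 + (-19824137919486453/14561112485 + 2080159)/8 = -7/8 + (1/8)*(10465291266198662/14561112485) = -7/8 + 5232645633099331/58244449940 = 10465189338411267/116488899880 ≈ 89839.)
U/B = 14879852289/(1177225*(10465189338411267/116488899880)) = (14879852289/1177225)*(116488899880/10465189338411267) = 115555841568167321688/821325501260746919605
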